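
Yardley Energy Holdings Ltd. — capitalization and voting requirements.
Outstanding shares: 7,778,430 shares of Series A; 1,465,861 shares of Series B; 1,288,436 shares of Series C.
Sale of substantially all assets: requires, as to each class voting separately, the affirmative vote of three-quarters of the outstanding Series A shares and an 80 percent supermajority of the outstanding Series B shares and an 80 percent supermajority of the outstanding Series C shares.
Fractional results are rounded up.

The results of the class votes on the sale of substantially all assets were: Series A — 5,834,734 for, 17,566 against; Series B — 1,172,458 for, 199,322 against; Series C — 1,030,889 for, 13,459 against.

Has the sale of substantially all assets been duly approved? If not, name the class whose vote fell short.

Not approved — the Series B shares did not give the required vote.

Series A: 3/4 of 7778430 = 5833822.50, rounded up to 5833823; 5,833,823 required, 5,834,734 in favor — approved.
Series B: 4/5 of 1465861 = 1172688.80, rounded up to 1172689; 1,172,689 required, 1,172,458 in favor — not approved.
Series C: 4/5 of 1288436 = 1030748.80, rounded up to 1030749; 1,030,749 required, 1,030,889 in favor — approved.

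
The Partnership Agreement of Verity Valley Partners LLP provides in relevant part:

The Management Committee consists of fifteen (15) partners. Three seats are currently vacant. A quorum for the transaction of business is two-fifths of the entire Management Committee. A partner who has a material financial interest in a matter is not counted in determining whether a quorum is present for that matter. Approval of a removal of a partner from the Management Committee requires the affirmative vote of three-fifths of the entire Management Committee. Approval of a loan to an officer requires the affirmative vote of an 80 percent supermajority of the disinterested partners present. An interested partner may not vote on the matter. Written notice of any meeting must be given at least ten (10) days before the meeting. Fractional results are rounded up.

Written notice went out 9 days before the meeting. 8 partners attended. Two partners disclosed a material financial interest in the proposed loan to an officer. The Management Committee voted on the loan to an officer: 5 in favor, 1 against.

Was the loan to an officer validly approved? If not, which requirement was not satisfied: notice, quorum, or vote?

Invalid — notice requirement not satisfied.

Notice: 9 days given; 10 required (9 < 10). Not satisfied.
Quorum: 8 present, but the 2 interested partners do not count, leaving 6. Quorum is 6. Satisfied.
Vote: the loan to an officer requires four-fifths of the disinterested partners present (8 − 2 = 6). 4/5 of 6 = 4.80, rounded up to 5, so 5 affirmative votes are needed; 5 voted in favor. Satisfied.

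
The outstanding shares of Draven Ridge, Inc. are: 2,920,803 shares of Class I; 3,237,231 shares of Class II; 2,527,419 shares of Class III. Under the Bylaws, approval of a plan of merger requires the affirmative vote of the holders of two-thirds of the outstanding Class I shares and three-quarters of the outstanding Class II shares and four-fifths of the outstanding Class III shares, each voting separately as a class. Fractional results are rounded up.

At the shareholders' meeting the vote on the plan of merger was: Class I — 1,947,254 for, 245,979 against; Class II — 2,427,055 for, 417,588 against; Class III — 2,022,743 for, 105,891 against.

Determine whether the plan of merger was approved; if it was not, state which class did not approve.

Class I: 2/3 of 2920803 = 1947202; 1,947,202 required, 1,947,254 in favor — approved.
Class II: 3/4 of 3237231 = 2427923.25, rounded up to 2427924; 2,427,924 required, 2,427,055 in favor — not approved.
Class III: 4/5 of 2527419 = 2021935.20, rounded up to 2021936; 2,021,936 required, 2,022,743 in favor — approved.

Not approved — the Class II shares did not give the required vote.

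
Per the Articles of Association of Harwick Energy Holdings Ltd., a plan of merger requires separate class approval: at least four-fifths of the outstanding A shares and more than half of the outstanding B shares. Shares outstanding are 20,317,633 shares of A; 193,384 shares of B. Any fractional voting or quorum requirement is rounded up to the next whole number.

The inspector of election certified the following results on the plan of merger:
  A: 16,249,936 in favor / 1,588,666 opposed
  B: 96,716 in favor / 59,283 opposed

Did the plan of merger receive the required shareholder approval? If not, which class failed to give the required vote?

A: 4/5 of 20317633 = 16254106.40, rounded up to 16254107; 16,254,107 required, 16,249,936 in favor — not approved.
B: a majority of 193384 is 96693; 96,693 required, 96,716 in favor — approved.

Not approved — the A shares did not give the required vote.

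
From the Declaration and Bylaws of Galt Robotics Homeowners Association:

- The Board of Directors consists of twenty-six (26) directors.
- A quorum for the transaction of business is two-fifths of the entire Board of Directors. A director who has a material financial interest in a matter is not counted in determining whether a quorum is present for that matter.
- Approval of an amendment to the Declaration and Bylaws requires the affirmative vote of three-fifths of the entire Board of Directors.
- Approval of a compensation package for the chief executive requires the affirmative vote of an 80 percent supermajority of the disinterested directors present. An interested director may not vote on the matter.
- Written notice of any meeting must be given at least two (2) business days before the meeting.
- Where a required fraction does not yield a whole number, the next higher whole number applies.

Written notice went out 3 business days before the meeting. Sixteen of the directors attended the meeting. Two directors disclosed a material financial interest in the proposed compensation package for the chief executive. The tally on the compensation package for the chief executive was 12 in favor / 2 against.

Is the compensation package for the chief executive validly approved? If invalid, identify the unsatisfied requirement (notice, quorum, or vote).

Valid — all requirements satisfied.

Notice: 3 business days given; 2 required (3 ≥ 2). Satisfied.
Quorum: 16 present, but the 2 interested directors do not count, leaving 14. Quorum is 11. Satisfied.
Vote: the compensation package for the chief executive requires four-fifths of the disinterested directors present (16 − 2 = 14). 4/5 of 14 = 11.20, rounded up to 12, so 12 affirmative votes are needed; 12 voted in favor. Satisfied.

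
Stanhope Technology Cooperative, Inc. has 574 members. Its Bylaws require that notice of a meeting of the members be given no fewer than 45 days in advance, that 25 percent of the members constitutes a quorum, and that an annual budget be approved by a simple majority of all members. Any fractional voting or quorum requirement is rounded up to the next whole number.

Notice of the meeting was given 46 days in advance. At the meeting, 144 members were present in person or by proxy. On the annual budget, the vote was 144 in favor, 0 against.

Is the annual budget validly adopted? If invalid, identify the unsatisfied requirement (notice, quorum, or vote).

Invalid — vote requirement not satisfied.

Notice: 46 days given; 45 required. Satisfied.
Quorum: 25% of 574 = 143.50, rounded up to 144; 144 present. Satisfied.
Vote: requires a majority of all members (574); a majority of 574 is 288, so 288 needed; 144 in favor. Not satisfied.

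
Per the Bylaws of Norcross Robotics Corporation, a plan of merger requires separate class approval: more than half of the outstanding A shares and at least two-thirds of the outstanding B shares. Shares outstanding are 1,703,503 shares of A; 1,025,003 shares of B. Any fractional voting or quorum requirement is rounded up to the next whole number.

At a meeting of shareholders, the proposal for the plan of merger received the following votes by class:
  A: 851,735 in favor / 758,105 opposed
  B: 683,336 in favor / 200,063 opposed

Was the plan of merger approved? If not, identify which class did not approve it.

Not approved — the A shares did not give the required vote.

A: a majority of 1703503 is 851752; 851,752 required, 851,735 in favor — not approved.
B: 2/3 of 1025003 = 683335.33, rounded up to 683336; 683,336 required, 683,336 in favor — approved.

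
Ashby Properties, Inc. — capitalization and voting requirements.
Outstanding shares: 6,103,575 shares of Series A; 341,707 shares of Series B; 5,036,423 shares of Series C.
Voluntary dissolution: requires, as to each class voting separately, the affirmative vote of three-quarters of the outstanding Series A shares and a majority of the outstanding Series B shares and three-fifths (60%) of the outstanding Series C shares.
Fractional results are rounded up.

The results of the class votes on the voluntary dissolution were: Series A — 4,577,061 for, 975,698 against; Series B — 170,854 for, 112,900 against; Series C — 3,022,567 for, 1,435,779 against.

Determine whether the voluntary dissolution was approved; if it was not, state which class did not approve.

Series A: 3/4 of 6103575 = 4577681.25, rounded up to 4577682; 4,577,682 required, 4,577,061 in favor — not approved.
Series B: a majority of 341707 is 170854; 170,854 required, 170,854 in favor — approved.
Series C: 3/5 of 5036423 = 3021853.80, rounded up to 3021854; 3,021,854 required, 3,022,567 in favor — approved.

Not approved — the Series A shares did not give the required vote.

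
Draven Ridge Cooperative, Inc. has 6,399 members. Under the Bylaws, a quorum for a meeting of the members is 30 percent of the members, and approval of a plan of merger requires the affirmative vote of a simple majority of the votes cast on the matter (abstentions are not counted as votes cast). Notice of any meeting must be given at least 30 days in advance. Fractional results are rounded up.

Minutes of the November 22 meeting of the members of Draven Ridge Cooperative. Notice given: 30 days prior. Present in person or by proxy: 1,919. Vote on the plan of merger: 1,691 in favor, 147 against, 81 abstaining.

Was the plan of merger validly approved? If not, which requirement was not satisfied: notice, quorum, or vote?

Invalid — quorum requirement not satisfied.

Notice: 30 days given; 30 required. Satisfied.
Quorum: 30% of 6,399 = 1,919.70, rounded up to 1,920; 1,919 present. Not satisfied.
Vote: requires a majority of the votes cast (1,919 − 81 abstaining = 1,838); a majority of 1838 is 920, so 920 needed; 1,691 in favor. Satisfied.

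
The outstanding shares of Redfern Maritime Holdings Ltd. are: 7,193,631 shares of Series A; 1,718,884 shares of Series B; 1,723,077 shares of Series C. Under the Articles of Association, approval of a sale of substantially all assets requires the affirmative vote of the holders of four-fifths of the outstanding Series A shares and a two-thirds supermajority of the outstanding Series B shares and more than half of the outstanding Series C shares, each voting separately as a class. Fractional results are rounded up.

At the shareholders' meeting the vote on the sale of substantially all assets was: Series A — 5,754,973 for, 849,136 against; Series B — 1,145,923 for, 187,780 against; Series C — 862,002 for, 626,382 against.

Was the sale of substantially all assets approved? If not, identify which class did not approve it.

Approved — every class gave the required vote.

Series A: 4/5 of 7193631 = 5754904.80, rounded up to 5754905; 5,754,905 required, 5,754,973 in favor — approved.
Series B: 2/3 of 1718884 = 1145922.67, rounded up to 1145923; 1,145,923 required, 1,145,923 in favor — approved.
Series C: a majority of 1723077 is 861539; 861,539 required, 862,002 in favor — approved.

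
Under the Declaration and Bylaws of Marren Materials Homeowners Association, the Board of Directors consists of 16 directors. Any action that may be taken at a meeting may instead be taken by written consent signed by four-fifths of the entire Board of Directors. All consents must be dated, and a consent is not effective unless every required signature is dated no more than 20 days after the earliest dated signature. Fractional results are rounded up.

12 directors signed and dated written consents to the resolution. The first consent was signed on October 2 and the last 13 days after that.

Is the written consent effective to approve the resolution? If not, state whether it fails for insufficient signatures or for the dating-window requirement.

Signatures required: four-fifths of 16 — 4/5 of 16 = 12.80, rounded up to 13, so 13 needed; 12 signed. Insufficient.
Dating window: the latest signature is 13 days after the earliest; the limit is 20 days. Within the window.

Not effective — insufficient signatures.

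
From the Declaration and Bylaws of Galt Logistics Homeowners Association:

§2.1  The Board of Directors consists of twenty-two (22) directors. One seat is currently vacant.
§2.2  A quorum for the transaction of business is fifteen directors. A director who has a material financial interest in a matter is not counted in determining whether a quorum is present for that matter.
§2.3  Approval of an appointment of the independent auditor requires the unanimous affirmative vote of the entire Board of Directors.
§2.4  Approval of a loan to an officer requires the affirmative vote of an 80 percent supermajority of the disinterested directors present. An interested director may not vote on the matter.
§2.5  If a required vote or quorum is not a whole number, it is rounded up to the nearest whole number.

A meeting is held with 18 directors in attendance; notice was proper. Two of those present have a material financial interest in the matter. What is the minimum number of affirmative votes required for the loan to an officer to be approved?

The loan to an officer requires four-fifths of the disinterested directors present (18 − 2 = 16).
4/5 of 16 = 12.80, rounded up to 13.

13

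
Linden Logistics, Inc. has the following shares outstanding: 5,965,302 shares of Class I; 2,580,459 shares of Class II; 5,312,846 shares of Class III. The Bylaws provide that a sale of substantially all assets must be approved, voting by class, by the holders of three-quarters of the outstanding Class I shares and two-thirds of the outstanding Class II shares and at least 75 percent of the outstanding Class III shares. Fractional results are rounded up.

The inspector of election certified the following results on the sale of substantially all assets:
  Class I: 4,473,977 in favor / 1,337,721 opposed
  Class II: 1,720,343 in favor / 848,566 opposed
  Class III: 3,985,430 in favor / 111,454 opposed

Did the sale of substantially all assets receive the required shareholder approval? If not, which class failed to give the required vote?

Class I: 3/4 of 5965302 = 4473976.50, rounded up to 4473977; 4,473,977 required, 4,473,977 in favor — approved.
Class II: 2/3 of 2580459 = 1720306; 1,720,306 required, 1,720,343 in favor — approved.
Class III: 3/4 of 5312846 = 3984634.50, rounded up to 3984635; 3,984,635 required, 3,985,430 in favor — approved.

Approved — every class gave the required vote.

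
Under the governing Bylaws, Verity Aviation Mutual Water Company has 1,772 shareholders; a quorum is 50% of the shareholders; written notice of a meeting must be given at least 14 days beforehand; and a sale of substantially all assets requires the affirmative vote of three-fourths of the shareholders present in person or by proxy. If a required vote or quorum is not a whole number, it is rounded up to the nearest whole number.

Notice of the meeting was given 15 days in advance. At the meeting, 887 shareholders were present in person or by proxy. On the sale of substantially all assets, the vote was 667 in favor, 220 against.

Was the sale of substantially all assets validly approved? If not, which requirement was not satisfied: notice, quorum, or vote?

Notice: 15 days given; 14 required. Satisfied.
Quorum: 50% of 1,772 = 886; 887 present. Satisfied.
Vote: requires three-fourths of those present (887); 3/4 of 887 = 665.25, rounded up to 666, so 666 needed; 667 in favor. Satisfied.

Valid — all requirements satisfied.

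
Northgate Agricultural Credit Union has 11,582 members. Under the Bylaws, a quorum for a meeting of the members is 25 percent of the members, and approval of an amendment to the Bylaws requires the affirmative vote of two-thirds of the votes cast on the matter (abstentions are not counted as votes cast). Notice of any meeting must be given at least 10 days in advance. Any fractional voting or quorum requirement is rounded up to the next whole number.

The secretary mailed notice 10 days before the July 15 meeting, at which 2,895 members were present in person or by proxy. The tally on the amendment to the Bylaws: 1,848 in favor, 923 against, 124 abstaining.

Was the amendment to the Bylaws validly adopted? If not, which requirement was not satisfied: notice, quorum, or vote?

Invalid — quorum requirement not satisfied.

Notice: 10 days given; 10 required. Satisfied.
Quorum: 25% of 11,582 = 2,895.50, rounded up to 2,896; 2,895 present. Not satisfied.
Vote: requires two-thirds of the votes cast (2,895 − 124 abstaining = 2,771); 2/3 of 2771 = 1847.33, rounded up to 1848, so 1,848 needed; 1,848 in favor. Satisfied.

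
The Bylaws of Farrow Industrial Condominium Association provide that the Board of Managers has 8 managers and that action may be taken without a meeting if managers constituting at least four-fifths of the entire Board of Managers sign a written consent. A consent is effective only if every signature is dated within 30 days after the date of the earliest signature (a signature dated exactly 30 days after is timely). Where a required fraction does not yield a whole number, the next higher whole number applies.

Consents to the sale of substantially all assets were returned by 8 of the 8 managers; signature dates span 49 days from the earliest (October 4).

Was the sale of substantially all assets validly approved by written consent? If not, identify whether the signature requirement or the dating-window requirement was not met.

Not effective — dating-window requirement not satisfied.

Signatures required: at least four-fifths of 8 — 4/5 of 8 = 6.40, rounded up to 7, so 7 needed; 8 signed. Sufficient.
Dating window: the latest signature is 49 days after the earliest; the limit is 30 days. Outside the window.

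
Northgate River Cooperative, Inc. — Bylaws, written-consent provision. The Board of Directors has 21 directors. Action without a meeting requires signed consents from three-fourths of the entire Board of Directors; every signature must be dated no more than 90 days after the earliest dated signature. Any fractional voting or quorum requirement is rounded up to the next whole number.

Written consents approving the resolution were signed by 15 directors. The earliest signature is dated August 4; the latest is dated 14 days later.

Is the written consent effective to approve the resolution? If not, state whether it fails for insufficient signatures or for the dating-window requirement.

Signatures required: three-fourths of 21 — 3/4 of 21 = 15.75, rounded up to 16, so 16 needed; 15 signed. Insufficient.
Dating window: the latest signature is 14 days after the earliest; the limit is 90 days. Within the window.

Not effective — insufficient signatures.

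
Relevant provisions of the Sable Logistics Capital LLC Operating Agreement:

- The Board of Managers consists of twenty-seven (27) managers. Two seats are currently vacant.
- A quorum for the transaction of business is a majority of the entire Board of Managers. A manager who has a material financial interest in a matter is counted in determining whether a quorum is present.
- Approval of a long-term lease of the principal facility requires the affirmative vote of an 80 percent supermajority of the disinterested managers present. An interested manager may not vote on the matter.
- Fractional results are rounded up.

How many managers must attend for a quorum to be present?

A majority of 27 is 14.

14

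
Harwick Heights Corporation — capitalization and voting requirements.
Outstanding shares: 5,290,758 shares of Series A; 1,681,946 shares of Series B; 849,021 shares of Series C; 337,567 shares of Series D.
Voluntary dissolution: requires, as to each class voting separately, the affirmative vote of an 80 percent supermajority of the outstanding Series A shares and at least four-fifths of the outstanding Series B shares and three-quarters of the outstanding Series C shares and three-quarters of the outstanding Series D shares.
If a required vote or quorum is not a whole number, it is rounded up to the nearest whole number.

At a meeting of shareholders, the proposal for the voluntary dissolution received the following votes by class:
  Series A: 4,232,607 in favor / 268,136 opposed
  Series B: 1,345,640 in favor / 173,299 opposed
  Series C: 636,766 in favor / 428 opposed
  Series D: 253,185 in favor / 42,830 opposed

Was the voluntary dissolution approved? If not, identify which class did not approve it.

Series A: 4/5 of 5290758 = 4232606.40, rounded up to 4232607; 4,232,607 required, 4,232,607 in favor — approved.
Series B: 4/5 of 1681946 = 1345556.80, rounded up to 1345557; 1,345,557 required, 1,345,640 in favor — approved.
Series C: 3/4 of 849021 = 636765.75, rounded up to 636766; 636,766 required, 636,766 in favor — approved.
Series D: 3/4 of 337567 = 253175.25, rounded up to 253176; 253,176 required, 253,185 in favor — approved.

Approved — every class gave the required vote.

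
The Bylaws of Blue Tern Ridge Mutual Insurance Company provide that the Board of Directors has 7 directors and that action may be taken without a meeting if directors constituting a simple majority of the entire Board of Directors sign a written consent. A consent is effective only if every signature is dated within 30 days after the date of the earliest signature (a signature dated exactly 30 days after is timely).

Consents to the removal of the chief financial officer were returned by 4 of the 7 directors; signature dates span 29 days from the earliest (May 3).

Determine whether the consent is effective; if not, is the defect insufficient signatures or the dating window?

Signatures required: a simple majority of 7 — a majority of 7 is 4, so 4 needed; 4 signed. Sufficient.
Dating window: the latest signature is 29 days after the earliest; the limit is 30 days. Within the window.

Effective — both the signature and dating-window requirements are satisfied.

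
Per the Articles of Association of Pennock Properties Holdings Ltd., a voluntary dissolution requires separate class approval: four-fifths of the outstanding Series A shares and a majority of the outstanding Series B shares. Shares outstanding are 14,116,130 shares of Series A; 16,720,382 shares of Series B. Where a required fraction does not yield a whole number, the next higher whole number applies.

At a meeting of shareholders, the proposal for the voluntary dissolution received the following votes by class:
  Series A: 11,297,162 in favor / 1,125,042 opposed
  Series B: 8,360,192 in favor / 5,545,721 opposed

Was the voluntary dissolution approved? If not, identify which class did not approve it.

Series A: 4/5 of 14116130 = 11292904; 11,292,904 required, 11,297,162 in favor — approved.
Series B: a majority of 16720382 is 8360192; 8,360,192 required, 8,360,192 in favor — approved.

Approved — every class gave the required vote.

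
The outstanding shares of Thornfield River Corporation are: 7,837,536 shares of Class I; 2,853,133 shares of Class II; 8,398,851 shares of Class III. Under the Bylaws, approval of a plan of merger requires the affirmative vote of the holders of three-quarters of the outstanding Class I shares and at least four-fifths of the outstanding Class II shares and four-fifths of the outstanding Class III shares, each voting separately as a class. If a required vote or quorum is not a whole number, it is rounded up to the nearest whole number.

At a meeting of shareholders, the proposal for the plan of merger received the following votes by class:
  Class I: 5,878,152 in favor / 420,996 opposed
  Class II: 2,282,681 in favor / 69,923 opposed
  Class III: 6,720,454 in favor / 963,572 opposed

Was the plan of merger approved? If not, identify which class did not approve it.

Class I: 3/4 of 7837536 = 5878152; 5,878,152 required, 5,878,152 in favor — approved.
Class II: 4/5 of 2853133 = 2282506.40, rounded up to 2282507; 2,282,507 required, 2,282,681 in favor — approved.
Class III: 4/5 of 8398851 = 6719080.80, rounded up to 6719081; 6,719,081 required, 6,720,454 in favor — approved.

Approved — every class gave the required vote.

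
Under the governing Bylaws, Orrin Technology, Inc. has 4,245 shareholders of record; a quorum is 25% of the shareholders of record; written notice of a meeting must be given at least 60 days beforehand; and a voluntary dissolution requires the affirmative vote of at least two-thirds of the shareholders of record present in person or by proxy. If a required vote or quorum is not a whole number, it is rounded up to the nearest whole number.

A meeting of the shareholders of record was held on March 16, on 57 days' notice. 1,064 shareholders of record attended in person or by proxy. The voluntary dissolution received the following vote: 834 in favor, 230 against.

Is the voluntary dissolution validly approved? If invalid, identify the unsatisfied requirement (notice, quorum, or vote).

Notice: 57 days given; 60 required. Not satisfied.
Quorum: 25% of 4,245 = 1,061.25, rounded up to 1,062; 1,064 present. Satisfied.
Vote: requires two-thirds of those present (1,064); 2/3 of 1064 = 709.33, rounded up to 710, so 710 needed; 834 in favor. Satisfied.

Invalid — notice requirement not satisfied.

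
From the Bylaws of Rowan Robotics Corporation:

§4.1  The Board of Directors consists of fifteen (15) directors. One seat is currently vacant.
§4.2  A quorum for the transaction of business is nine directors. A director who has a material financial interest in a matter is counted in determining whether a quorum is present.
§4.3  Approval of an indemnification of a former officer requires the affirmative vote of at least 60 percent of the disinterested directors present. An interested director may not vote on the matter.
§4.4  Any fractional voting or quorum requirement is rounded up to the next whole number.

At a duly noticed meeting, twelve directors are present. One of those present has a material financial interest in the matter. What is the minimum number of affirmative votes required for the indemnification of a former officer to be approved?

7

The indemnification of a former officer requires three-fifths of the disinterested directors present (12 − 1 = 11).
3/5 of 11 = 6.60, rounded up to 7.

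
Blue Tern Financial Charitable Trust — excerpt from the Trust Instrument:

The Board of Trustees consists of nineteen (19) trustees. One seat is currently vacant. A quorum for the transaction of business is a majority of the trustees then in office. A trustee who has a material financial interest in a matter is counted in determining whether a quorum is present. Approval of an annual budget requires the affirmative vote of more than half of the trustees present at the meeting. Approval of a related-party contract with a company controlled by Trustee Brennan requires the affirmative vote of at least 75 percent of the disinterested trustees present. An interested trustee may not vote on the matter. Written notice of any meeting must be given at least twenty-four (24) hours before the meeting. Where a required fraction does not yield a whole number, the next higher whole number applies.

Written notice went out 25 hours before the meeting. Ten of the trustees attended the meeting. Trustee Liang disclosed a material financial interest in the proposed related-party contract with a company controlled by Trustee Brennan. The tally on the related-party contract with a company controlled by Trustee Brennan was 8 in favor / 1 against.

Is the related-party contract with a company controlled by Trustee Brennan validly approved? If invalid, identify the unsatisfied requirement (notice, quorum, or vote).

Notice: 25 hours given; 24 required (25 ≥ 24). Satisfied.
Quorum: 10 present (interested trustees count toward quorum); quorum is 10. Satisfied.
Vote: the related-party contract with a company controlled by Trustee Brennan requires three-fourths of the disinterested trustees present (10 − 1 = 9). 3/4 of 9 = 6.75, rounded up to 7, so 7 affirmative votes are needed; 8 voted in favor. Satisfied.

Valid — all requirements satisfied.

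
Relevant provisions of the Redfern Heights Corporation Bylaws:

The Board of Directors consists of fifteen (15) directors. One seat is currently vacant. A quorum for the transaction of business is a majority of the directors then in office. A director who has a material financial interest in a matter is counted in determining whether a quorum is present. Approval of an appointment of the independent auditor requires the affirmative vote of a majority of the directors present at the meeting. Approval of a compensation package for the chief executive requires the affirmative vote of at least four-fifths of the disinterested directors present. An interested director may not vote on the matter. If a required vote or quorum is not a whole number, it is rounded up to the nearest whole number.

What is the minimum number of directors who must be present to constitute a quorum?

A majority of 14 is 8.

8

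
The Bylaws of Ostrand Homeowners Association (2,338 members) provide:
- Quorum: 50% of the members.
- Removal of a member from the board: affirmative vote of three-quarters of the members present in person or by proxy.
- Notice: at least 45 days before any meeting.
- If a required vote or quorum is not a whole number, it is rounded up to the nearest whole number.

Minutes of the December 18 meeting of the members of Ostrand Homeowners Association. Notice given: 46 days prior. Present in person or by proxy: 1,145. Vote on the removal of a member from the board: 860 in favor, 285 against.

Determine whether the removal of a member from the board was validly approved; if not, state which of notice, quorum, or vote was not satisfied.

Notice: 46 days given; 45 required. Satisfied.
Quorum: 50% of 2,338 = 1,169; 1,145 present. Not satisfied.
Vote: requires three-fourths of those present (1,145); 3/4 of 1145 = 858.75, rounded up to 859, so 859 needed; 860 in favor. Satisfied.

Invalid — quorum requirement not satisfied.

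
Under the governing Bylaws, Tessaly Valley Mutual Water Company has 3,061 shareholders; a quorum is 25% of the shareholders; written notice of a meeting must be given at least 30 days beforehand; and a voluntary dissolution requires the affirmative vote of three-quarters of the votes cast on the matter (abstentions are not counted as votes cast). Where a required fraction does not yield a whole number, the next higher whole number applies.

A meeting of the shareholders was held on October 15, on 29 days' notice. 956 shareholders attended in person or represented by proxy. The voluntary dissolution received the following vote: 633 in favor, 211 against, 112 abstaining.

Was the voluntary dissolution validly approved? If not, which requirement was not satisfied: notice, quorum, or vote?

Notice: 29 days given; 30 required. Not satisfied.
Quorum: 25% of 3,061 = 765.25, rounded up to 766; 956 present. Satisfied.
Vote: requires three-fourths of the votes cast (956 − 112 abstaining = 844); 3/4 of 844 = 633, so 633 needed; 633 in favor. Satisfied.

Invalid — notice requirement not satisfied.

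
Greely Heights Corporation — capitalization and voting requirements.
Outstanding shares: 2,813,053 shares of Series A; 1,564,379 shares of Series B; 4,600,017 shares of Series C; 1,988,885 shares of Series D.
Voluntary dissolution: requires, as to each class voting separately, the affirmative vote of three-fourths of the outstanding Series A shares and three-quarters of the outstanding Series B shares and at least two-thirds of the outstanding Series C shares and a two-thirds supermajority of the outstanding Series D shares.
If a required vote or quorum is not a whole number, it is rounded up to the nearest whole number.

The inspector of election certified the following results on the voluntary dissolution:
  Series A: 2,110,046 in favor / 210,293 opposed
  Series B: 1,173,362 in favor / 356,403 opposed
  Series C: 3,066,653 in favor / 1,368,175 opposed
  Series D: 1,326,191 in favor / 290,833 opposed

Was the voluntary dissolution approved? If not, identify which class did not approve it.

Not approved — the Series C shares did not give the required vote.

Series A: 3/4 of 2813053 = 2109789.75, rounded up to 2109790; 2,109,790 required, 2,110,046 in favor — approved.
Series B: 3/4 of 1564379 = 1173284.25, rounded up to 1173285; 1,173,285 required, 1,173,362 in favor — approved.
Series C: 2/3 of 4600017 = 3066678; 3,066,678 required, 3,066,653 in favor — not approved.
Series D: 2/3 of 1988885 = 1325923.33, rounded up to 1325924; 1,325,924 required, 1,326,191 in favor — approved.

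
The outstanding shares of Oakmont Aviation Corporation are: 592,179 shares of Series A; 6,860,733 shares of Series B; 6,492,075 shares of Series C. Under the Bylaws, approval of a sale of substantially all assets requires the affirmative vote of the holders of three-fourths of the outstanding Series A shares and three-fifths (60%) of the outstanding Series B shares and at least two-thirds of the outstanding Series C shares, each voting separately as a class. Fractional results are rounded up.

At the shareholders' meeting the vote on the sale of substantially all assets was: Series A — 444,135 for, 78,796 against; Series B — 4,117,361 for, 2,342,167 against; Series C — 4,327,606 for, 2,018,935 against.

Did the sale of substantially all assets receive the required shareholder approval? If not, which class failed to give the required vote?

Not approved — the Series C shares did not give the required vote.

Series A: 3/4 of 592179 = 444134.25, rounded up to 444135; 444,135 required, 444,135 in favor — approved.
Series B: 3/5 of 6860733 = 4116439.80, rounded up to 4116440; 4,116,440 required, 4,117,361 in favor — approved.
Series C: 2/3 of 6492075 = 4328050; 4,328,050 required, 4,327,606 in favor — not approved.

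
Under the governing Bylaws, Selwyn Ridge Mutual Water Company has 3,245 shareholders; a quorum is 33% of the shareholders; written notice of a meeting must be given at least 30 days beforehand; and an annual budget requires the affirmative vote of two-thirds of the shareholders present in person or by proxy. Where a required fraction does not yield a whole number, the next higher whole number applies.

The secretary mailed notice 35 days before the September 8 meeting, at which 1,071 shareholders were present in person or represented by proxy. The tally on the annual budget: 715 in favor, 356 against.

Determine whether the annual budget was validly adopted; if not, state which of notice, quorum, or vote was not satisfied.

Valid — all requirements satisfied.

Notice: 35 days given; 30 required. Satisfied.
Quorum: 33% of 3,245 = 1,070.85, rounded up to 1,071; 1,071 present. Satisfied.
Vote: requires two-thirds of those present (1,071); 2/3 of 1071 = 714, so 714 needed; 715 in favor. Satisfied.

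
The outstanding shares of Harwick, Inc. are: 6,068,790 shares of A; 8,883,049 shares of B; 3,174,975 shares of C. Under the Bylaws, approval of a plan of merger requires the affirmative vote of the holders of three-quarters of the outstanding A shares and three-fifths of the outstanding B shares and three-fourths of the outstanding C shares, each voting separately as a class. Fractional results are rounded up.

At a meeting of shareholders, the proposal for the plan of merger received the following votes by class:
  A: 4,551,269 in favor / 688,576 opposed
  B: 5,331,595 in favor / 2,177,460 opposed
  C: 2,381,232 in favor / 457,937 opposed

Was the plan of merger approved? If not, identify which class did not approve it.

Not approved — the A shares did not give the required vote.

A: 3/4 of 6068790 = 4551592.50, rounded up to 4551593; 4,551,593 required, 4,551,269 in favor — not approved.
B: 3/5 of 8883049 = 5329829.40, rounded up to 5329830; 5,329,830 required, 5,331,595 in favor — approved.
C: 3/4 of 3174975 = 2381231.25, rounded up to 2381232; 2,381,232 required, 2,381,232 in favor — approved.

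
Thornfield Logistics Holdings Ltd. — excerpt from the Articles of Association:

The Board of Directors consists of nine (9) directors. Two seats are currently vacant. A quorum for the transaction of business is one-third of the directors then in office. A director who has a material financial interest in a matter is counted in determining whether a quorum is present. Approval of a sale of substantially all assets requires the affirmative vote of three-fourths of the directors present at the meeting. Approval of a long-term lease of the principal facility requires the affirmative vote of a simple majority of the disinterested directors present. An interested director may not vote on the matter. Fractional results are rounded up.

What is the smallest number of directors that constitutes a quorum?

3

1/3 of 7 = 2.33, rounded up to 3.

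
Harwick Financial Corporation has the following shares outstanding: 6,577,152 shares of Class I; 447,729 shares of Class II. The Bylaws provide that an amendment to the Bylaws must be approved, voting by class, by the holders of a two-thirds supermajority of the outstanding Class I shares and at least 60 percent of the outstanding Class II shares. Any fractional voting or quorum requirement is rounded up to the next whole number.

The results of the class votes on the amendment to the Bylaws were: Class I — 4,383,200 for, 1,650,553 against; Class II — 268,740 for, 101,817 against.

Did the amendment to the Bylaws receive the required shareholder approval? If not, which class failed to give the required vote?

Not approved — the Class I shares did not give the required vote.

Class I: 2/3 of 6577152 = 4384768; 4,384,768 required, 4,383,200 in favor — not approved.
Class II: 3/5 of 447729 = 268637.40, rounded up to 268638; 268,638 required, 268,740 in favor — approved.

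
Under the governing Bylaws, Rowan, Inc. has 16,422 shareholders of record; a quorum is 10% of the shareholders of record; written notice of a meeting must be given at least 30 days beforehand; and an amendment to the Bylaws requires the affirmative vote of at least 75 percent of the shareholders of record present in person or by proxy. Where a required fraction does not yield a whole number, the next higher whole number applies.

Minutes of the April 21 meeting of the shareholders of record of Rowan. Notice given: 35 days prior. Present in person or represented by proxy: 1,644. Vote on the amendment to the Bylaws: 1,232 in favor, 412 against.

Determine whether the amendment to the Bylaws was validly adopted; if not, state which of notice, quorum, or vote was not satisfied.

Notice: 35 days given; 30 required. Satisfied.
Quorum: 10% of 16,422 = 1,642.20, rounded up to 1,643; 1,644 present. Satisfied.
Vote: requires three-fourths of those present (1,644); 3/4 of 1644 = 1233, so 1,233 needed; 1,232 in favor. Not satisfied.

Invalid — vote requirement not satisfied.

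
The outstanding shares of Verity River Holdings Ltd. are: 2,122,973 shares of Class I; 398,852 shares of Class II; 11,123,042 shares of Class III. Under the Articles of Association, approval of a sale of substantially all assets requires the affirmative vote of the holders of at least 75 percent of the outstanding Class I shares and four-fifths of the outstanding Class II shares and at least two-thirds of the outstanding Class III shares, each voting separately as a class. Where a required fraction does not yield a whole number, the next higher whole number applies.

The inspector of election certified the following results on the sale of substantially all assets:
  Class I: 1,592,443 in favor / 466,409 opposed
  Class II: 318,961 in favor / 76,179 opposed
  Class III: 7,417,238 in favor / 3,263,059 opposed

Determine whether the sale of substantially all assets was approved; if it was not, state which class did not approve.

Not approved — the Class II shares did not give the required vote.

Class I: 3/4 of 2122973 = 1592229.75, rounded up to 1592230; 1,592,230 required, 1,592,443 in favor — approved.
Class II: 4/5 of 398852 = 319081.60, rounded up to 319082; 319,082 required, 318,961 in favor — not approved.
Class III: 2/3 of 11123042 = 7415361.33, rounded up to 7415362; 7,415,362 required, 7,417,238 in favor — approved.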